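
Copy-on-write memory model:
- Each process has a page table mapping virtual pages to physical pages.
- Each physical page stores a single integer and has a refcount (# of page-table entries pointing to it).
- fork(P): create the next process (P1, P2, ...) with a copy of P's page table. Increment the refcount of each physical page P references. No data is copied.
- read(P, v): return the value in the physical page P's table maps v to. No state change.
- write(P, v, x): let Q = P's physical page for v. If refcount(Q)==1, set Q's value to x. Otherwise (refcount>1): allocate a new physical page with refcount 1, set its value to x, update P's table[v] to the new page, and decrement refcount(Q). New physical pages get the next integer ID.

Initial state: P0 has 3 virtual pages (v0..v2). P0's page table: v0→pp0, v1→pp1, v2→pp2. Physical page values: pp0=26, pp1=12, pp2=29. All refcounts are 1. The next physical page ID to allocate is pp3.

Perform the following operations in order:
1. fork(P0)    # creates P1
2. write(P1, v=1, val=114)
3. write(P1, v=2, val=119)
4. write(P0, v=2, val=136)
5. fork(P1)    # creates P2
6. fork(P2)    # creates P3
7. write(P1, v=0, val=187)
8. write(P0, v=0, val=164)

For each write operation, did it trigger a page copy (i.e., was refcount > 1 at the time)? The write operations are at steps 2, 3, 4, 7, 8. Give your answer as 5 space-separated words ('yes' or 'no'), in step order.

Op 1: fork(P0) -> P1. 3 ppages; refcounts: pp0:2 pp1:2 pp2:2
Op 2: write(P1, v1, 114). refcount(pp1)=2>1 -> COPY to pp3. 4 ppages; refcounts: pp0:2 pp1:1 pp2:2 pp3:1
Op 3: write(P1, v2, 119). refcount(pp2)=2>1 -> COPY to pp4. 5 ppages; refcounts: pp0:2 pp1:1 pp2:1 pp3:1 pp4:1
Op 4: write(P0, v2, 136). refcount(pp2)=1 -> write in place. 5 ppages; refcounts: pp0:2 pp1:1 pp2:1 pp3:1 pp4:1
Op 5: fork(P1) -> P2. 5 ppages; refcounts: pp0:3 pp1:1 pp2:1 pp3:2 pp4:2
Op 6: fork(P2) -> P3. 5 ppages; refcounts: pp0:4 pp1:1 pp2:1 pp3:3 pp4:3
Op 7: write(P1, v0, 187). refcount(pp0)=4>1 -> COPY to pp5. 6 ppages; refcounts: pp0:3 pp1:1 pp2:1 pp3:3 pp4:3 pp5:1
Op 8: write(P0, v0, 164). refcount(pp0)=3>1 -> COPY to pp6. 7 ppages; refcounts: pp0:2 pp1:1 pp2:1 pp3:3 pp4:3 pp5:1 pp6:1

yes yes no yes yes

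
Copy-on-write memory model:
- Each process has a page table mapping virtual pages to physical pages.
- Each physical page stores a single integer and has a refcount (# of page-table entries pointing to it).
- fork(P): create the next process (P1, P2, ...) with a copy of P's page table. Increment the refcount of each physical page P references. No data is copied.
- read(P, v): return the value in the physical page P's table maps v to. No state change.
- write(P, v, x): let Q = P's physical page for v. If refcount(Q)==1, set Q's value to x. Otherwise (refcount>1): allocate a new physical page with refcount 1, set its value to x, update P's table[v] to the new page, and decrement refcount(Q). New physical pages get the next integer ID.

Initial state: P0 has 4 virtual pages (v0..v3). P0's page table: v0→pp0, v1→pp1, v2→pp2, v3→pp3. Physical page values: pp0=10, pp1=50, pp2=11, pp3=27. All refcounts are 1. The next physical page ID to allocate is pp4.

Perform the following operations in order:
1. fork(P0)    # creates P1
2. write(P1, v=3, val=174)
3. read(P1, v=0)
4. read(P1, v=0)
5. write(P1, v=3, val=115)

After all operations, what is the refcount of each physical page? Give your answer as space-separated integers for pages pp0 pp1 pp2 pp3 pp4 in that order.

Op 1: fork(P0) -> P1. 4 ppages; refcounts: pp0:2 pp1:2 pp2:2 pp3:2
Op 2: write(P1, v3, 174). refcount(pp3)=2>1 -> COPY to pp4. 5 ppages; refcounts: pp0:2 pp1:2 pp2:2 pp3:1 pp4:1
Op 3: read(P1, v0) -> 10. No state change.
Op 4: read(P1, v0) -> 10. No state change.
Op 5: write(P1, v3, 115). refcount(pp4)=1 -> write in place. 5 ppages; refcounts: pp0:2 pp1:2 pp2:2 pp3:1 pp4:1

Answer: 2 2 2 1 1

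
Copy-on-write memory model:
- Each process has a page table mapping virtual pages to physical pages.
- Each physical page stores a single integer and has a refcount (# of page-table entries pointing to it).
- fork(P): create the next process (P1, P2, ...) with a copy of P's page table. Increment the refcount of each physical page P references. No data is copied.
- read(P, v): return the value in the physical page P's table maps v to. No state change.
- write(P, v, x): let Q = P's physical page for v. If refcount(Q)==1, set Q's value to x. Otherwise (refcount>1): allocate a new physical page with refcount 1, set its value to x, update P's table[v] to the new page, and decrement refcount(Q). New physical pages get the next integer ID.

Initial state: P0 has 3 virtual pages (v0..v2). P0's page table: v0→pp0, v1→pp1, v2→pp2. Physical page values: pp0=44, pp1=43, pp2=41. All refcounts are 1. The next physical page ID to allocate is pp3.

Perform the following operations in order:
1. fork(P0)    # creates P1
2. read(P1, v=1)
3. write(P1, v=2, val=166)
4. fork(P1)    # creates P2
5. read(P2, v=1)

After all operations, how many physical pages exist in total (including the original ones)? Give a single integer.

Op 1: fork(P0) -> P1. 3 ppages; refcounts: pp0:2 pp1:2 pp2:2
Op 2: read(P1, v1) -> 43. No state change.
Op 3: write(P1, v2, 166). refcount(pp2)=2>1 -> COPY to pp3. 4 ppages; refcounts: pp0:2 pp1:2 pp2:1 pp3:1
Op 4: fork(P1) -> P2. 4 ppages; refcounts: pp0:3 pp1:3 pp2:1 pp3:2
Op 5: read(P2, v1) -> 43. No state change.

Answer: 4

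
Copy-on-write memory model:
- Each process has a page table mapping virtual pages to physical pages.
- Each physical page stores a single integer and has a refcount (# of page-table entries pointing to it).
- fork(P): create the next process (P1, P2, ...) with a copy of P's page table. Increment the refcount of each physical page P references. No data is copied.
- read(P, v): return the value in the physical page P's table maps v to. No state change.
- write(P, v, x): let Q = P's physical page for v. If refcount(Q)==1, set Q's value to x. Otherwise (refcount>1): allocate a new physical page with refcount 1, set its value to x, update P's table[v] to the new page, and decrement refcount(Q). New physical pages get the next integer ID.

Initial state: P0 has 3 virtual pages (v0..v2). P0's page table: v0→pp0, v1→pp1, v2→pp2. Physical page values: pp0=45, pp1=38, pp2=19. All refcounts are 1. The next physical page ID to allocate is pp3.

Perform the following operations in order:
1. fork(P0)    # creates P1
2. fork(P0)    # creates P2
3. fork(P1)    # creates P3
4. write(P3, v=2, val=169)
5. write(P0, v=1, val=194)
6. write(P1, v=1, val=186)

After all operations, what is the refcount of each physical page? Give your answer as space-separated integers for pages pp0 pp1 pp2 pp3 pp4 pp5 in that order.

Op 1: fork(P0) -> P1. 3 ppages; refcounts: pp0:2 pp1:2 pp2:2
Op 2: fork(P0) -> P2. 3 ppages; refcounts: pp0:3 pp1:3 pp2:3
Op 3: fork(P1) -> P3. 3 ppages; refcounts: pp0:4 pp1:4 pp2:4
Op 4: write(P3, v2, 169). refcount(pp2)=4>1 -> COPY to pp3. 4 ppages; refcounts: pp0:4 pp1:4 pp2:3 pp3:1
Op 5: write(P0, v1, 194). refcount(pp1)=4>1 -> COPY to pp4. 5 ppages; refcounts: pp0:4 pp1:3 pp2:3 pp3:1 pp4:1
Op 6: write(P1, v1, 186). refcount(pp1)=3>1 -> COPY to pp5. 6 ppages; refcounts: pp0:4 pp1:2 pp2:3 pp3:1 pp4:1 pp5:1

Answer: 4 2 3 1 1 1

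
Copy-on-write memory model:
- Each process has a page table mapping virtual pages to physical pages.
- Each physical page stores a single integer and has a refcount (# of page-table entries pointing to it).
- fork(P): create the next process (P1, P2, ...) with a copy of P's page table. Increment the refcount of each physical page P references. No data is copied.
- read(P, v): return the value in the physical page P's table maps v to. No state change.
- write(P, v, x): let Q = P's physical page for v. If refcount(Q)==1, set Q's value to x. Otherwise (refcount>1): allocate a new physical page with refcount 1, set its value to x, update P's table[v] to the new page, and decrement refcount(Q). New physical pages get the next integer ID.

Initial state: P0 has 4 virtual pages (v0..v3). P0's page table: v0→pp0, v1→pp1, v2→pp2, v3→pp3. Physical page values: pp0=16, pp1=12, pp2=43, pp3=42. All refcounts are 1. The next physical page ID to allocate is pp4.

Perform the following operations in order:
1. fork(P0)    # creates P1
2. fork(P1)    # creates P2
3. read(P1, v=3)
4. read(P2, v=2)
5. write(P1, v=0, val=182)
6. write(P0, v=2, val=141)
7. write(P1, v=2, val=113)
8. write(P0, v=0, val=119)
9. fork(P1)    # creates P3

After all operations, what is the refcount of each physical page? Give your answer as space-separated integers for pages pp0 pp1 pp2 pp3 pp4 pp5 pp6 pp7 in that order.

Answer: 1 4 1 4 2 1 2 1

Derivation:
Op 1: fork(P0) -> P1. 4 ppages; refcounts: pp0:2 pp1:2 pp2:2 pp3:2
Op 2: fork(P1) -> P2. 4 ppages; refcounts: pp0:3 pp1:3 pp2:3 pp3:3
Op 3: read(P1, v3) -> 42. No state change.
Op 4: read(P2, v2) -> 43. No state change.
Op 5: write(P1, v0, 182). refcount(pp0)=3>1 -> COPY to pp4. 5 ppages; refcounts: pp0:2 pp1:3 pp2:3 pp3:3 pp4:1
Op 6: write(P0, v2, 141). refcount(pp2)=3>1 -> COPY to pp5. 6 ppages; refcounts: pp0:2 pp1:3 pp2:2 pp3:3 pp4:1 pp5:1
Op 7: write(P1, v2, 113). refcount(pp2)=2>1 -> COPY to pp6. 7 ppages; refcounts: pp0:2 pp1:3 pp2:1 pp3:3 pp4:1 pp5:1 pp6:1
Op 8: write(P0, v0, 119). refcount(pp0)=2>1 -> COPY to pp7. 8 ppages; refcounts: pp0:1 pp1:3 pp2:1 pp3:3 pp4:1 pp5:1 pp6:1 pp7:1
Op 9: fork(P1) -> P3. 8 ppages; refcounts: pp0:1 pp1:4 pp2:1 pp3:4 pp4:2 pp5:1 pp6:2 pp7:1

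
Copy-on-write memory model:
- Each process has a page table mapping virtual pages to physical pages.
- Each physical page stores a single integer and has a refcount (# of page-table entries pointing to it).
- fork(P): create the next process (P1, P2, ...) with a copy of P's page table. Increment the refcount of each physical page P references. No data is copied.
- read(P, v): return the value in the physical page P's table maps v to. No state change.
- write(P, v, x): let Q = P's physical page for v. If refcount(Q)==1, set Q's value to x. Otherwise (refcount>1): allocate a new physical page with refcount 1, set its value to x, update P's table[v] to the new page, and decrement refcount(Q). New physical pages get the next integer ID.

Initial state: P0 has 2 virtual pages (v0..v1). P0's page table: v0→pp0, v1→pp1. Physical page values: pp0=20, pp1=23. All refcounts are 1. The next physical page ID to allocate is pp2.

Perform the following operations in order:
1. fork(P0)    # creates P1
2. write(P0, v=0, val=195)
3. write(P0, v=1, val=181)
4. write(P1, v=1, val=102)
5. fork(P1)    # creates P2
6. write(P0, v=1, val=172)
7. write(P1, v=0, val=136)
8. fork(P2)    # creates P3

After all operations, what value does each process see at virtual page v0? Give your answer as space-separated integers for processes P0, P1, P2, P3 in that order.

Answer: 195 136 20 20

Derivation:
Op 1: fork(P0) -> P1. 2 ppages; refcounts: pp0:2 pp1:2
Op 2: write(P0, v0, 195). refcount(pp0)=2>1 -> COPY to pp2. 3 ppages; refcounts: pp0:1 pp1:2 pp2:1
Op 3: write(P0, v1, 181). refcount(pp1)=2>1 -> COPY to pp3. 4 ppages; refcounts: pp0:1 pp1:1 pp2:1 pp3:1
Op 4: write(P1, v1, 102). refcount(pp1)=1 -> write in place. 4 ppages; refcounts: pp0:1 pp1:1 pp2:1 pp3:1
Op 5: fork(P1) -> P2. 4 ppages; refcounts: pp0:2 pp1:2 pp2:1 pp3:1
Op 6: write(P0, v1, 172). refcount(pp3)=1 -> write in place. 4 ppages; refcounts: pp0:2 pp1:2 pp2:1 pp3:1
Op 7: write(P1, v0, 136). refcount(pp0)=2>1 -> COPY to pp4. 5 ppages; refcounts: pp0:1 pp1:2 pp2:1 pp3:1 pp4:1
Op 8: fork(P2) -> P3. 5 ppages; refcounts: pp0:2 pp1:3 pp2:1 pp3:1 pp4:1
P0: v0 -> pp2 = 195
P1: v0 -> pp4 = 136
P2: v0 -> pp0 = 20
P3: v0 -> pp0 = 20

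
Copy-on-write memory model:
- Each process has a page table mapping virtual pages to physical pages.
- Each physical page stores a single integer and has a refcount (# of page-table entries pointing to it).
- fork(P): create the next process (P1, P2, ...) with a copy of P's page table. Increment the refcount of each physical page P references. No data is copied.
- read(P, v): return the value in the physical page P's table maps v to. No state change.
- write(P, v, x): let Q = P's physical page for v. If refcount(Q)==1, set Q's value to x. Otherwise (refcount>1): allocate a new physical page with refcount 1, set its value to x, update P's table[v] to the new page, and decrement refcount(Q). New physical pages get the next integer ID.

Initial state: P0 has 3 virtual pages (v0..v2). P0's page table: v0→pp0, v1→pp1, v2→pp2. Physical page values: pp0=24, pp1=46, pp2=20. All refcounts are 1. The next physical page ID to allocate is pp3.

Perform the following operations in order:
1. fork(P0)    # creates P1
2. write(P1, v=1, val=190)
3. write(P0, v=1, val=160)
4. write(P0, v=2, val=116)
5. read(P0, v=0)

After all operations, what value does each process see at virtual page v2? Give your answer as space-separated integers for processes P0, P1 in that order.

Op 1: fork(P0) -> P1. 3 ppages; refcounts: pp0:2 pp1:2 pp2:2
Op 2: write(P1, v1, 190). refcount(pp1)=2>1 -> COPY to pp3. 4 ppages; refcounts: pp0:2 pp1:1 pp2:2 pp3:1
Op 3: write(P0, v1, 160). refcount(pp1)=1 -> write in place. 4 ppages; refcounts: pp0:2 pp1:1 pp2:2 pp3:1
Op 4: write(P0, v2, 116). refcount(pp2)=2>1 -> COPY to pp4. 5 ppages; refcounts: pp0:2 pp1:1 pp2:1 pp3:1 pp4:1
Op 5: read(P0, v0) -> 24. No state change.
P0: v2 -> pp4 = 116
P1: v2 -> pp2 = 20

Answer: 116 20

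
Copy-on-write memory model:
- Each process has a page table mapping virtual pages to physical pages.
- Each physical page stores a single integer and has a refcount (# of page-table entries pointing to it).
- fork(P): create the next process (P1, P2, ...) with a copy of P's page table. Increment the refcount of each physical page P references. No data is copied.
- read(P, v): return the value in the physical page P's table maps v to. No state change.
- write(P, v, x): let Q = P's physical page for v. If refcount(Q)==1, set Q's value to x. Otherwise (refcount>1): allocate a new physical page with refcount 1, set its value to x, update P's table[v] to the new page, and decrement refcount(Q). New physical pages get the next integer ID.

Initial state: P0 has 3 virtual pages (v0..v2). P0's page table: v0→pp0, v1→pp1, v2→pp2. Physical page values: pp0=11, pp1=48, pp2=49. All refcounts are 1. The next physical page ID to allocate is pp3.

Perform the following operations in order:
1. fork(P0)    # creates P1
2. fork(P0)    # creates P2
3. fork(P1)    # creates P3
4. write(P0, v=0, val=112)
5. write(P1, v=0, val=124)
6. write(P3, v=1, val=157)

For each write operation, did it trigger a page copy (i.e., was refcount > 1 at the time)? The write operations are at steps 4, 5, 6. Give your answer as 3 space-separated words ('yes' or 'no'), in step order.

Op 1: fork(P0) -> P1. 3 ppages; refcounts: pp0:2 pp1:2 pp2:2
Op 2: fork(P0) -> P2. 3 ppages; refcounts: pp0:3 pp1:3 pp2:3
Op 3: fork(P1) -> P3. 3 ppages; refcounts: pp0:4 pp1:4 pp2:4
Op 4: write(P0, v0, 112). refcount(pp0)=4>1 -> COPY to pp3. 4 ppages; refcounts: pp0:3 pp1:4 pp2:4 pp3:1
Op 5: write(P1, v0, 124). refcount(pp0)=3>1 -> COPY to pp4. 5 ppages; refcounts: pp0:2 pp1:4 pp2:4 pp3:1 pp4:1
Op 6: write(P3, v1, 157). refcount(pp1)=4>1 -> COPY to pp5. 6 ppages; refcounts: pp0:2 pp1:3 pp2:4 pp3:1 pp4:1 pp5:1

yes yes yes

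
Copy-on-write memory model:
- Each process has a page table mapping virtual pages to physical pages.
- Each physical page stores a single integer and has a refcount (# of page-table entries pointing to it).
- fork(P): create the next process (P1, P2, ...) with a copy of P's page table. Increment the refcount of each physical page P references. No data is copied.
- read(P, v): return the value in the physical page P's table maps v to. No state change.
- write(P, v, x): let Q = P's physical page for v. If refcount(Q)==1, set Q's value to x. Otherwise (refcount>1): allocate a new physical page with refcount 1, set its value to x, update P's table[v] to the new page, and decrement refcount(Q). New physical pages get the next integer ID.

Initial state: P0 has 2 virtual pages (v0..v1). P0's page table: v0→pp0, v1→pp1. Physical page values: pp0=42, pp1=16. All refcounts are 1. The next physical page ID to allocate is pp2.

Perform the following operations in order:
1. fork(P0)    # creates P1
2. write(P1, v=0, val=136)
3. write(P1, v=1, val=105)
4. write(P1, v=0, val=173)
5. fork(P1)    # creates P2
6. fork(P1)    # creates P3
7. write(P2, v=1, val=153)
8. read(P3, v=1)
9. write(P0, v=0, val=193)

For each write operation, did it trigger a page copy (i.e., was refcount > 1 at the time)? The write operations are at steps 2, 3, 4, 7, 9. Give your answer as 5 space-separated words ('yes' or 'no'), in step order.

Op 1: fork(P0) -> P1. 2 ppages; refcounts: pp0:2 pp1:2
Op 2: write(P1, v0, 136). refcount(pp0)=2>1 -> COPY to pp2. 3 ppages; refcounts: pp0:1 pp1:2 pp2:1
Op 3: write(P1, v1, 105). refcount(pp1)=2>1 -> COPY to pp3. 4 ppages; refcounts: pp0:1 pp1:1 pp2:1 pp3:1
Op 4: write(P1, v0, 173). refcount(pp2)=1 -> write in place. 4 ppages; refcounts: pp0:1 pp1:1 pp2:1 pp3:1
Op 5: fork(P1) -> P2. 4 ppages; refcounts: pp0:1 pp1:1 pp2:2 pp3:2
Op 6: fork(P1) -> P3. 4 ppages; refcounts: pp0:1 pp1:1 pp2:3 pp3:3
Op 7: write(P2, v1, 153). refcount(pp3)=3>1 -> COPY to pp4. 5 ppages; refcounts: pp0:1 pp1:1 pp2:3 pp3:2 pp4:1
Op 8: read(P3, v1) -> 105. No state change.
Op 9: write(P0, v0, 193). refcount(pp0)=1 -> write in place. 5 ppages; refcounts: pp0:1 pp1:1 pp2:3 pp3:2 pp4:1

yes yes no yes no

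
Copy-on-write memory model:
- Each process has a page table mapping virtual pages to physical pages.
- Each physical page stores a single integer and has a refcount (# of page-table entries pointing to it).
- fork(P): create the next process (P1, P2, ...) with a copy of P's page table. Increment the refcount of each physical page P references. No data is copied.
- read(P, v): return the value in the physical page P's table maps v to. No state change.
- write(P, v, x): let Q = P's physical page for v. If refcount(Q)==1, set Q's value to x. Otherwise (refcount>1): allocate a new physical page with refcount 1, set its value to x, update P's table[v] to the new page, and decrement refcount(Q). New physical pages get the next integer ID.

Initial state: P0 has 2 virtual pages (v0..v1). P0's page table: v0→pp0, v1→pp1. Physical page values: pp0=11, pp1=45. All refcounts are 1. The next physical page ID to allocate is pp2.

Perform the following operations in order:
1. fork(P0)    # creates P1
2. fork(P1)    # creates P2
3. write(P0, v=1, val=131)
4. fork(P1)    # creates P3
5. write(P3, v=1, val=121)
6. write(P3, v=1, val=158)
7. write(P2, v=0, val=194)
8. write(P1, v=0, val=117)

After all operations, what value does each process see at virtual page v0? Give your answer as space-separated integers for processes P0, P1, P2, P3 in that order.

Op 1: fork(P0) -> P1. 2 ppages; refcounts: pp0:2 pp1:2
Op 2: fork(P1) -> P2. 2 ppages; refcounts: pp0:3 pp1:3
Op 3: write(P0, v1, 131). refcount(pp1)=3>1 -> COPY to pp2. 3 ppages; refcounts: pp0:3 pp1:2 pp2:1
Op 4: fork(P1) -> P3. 3 ppages; refcounts: pp0:4 pp1:3 pp2:1
Op 5: write(P3, v1, 121). refcount(pp1)=3>1 -> COPY to pp3. 4 ppages; refcounts: pp0:4 pp1:2 pp2:1 pp3:1
Op 6: write(P3, v1, 158). refcount(pp3)=1 -> write in place. 4 ppages; refcounts: pp0:4 pp1:2 pp2:1 pp3:1
Op 7: write(P2, v0, 194). refcount(pp0)=4>1 -> COPY to pp4. 5 ppages; refcounts: pp0:3 pp1:2 pp2:1 pp3:1 pp4:1
Op 8: write(P1, v0, 117). refcount(pp0)=3>1 -> COPY to pp5. 6 ppages; refcounts: pp0:2 pp1:2 pp2:1 pp3:1 pp4:1 pp5:1
P0: v0 -> pp0 = 11
P1: v0 -> pp5 = 117
P2: v0 -> pp4 = 194
P3: v0 -> pp0 = 11

Answer: 11 117 194 11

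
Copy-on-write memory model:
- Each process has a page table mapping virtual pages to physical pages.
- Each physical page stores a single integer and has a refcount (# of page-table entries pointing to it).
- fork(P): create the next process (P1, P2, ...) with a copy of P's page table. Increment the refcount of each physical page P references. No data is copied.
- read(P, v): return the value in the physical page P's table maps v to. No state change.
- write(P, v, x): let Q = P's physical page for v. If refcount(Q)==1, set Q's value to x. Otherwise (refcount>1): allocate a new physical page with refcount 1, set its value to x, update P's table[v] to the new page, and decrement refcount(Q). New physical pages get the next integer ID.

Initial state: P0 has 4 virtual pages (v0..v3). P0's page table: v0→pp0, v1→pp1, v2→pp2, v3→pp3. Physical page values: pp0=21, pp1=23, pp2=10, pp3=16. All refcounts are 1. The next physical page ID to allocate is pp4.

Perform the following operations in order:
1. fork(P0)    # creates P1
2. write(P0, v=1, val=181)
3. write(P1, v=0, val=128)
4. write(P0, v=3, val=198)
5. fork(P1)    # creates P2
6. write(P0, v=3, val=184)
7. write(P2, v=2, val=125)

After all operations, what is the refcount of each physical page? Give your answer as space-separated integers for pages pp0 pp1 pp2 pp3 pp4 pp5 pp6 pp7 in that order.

Answer: 1 2 2 2 1 2 1 1

Derivation:
Op 1: fork(P0) -> P1. 4 ppages; refcounts: pp0:2 pp1:2 pp2:2 pp3:2
Op 2: write(P0, v1, 181). refcount(pp1)=2>1 -> COPY to pp4. 5 ppages; refcounts: pp0:2 pp1:1 pp2:2 pp3:2 pp4:1
Op 3: write(P1, v0, 128). refcount(pp0)=2>1 -> COPY to pp5. 6 ppages; refcounts: pp0:1 pp1:1 pp2:2 pp3:2 pp4:1 pp5:1
Op 4: write(P0, v3, 198). refcount(pp3)=2>1 -> COPY to pp6. 7 ppages; refcounts: pp0:1 pp1:1 pp2:2 pp3:1 pp4:1 pp5:1 pp6:1
Op 5: fork(P1) -> P2. 7 ppages; refcounts: pp0:1 pp1:2 pp2:3 pp3:2 pp4:1 pp5:2 pp6:1
Op 6: write(P0, v3, 184). refcount(pp6)=1 -> write in place. 7 ppages; refcounts: pp0:1 pp1:2 pp2:3 pp3:2 pp4:1 pp5:2 pp6:1
Op 7: write(P2, v2, 125). refcount(pp2)=3>1 -> COPY to pp7. 8 ppages; refcounts: pp0:1 pp1:2 pp2:2 pp3:2 pp4:1 pp5:2 pp6:1 pp7:1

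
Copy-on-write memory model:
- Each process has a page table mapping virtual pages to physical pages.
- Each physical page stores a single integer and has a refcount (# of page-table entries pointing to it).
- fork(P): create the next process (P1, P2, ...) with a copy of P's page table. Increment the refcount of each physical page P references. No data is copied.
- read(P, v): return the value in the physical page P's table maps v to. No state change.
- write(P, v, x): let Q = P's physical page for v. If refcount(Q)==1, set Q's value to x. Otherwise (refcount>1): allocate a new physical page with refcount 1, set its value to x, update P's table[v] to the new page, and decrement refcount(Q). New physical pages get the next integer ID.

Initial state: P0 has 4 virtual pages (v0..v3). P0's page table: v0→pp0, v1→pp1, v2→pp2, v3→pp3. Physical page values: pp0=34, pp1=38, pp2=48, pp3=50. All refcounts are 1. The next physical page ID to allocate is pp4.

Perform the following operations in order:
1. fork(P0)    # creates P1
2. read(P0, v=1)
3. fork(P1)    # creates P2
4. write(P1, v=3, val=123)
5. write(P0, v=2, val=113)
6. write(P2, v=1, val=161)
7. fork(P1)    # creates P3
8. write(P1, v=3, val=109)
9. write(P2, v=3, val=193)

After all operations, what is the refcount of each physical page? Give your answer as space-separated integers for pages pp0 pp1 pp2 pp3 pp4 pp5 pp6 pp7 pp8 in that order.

Op 1: fork(P0) -> P1. 4 ppages; refcounts: pp0:2 pp1:2 pp2:2 pp3:2
Op 2: read(P0, v1) -> 38. No state change.
Op 3: fork(P1) -> P2. 4 ppages; refcounts: pp0:3 pp1:3 pp2:3 pp3:3
Op 4: write(P1, v3, 123). refcount(pp3)=3>1 -> COPY to pp4. 5 ppages; refcounts: pp0:3 pp1:3 pp2:3 pp3:2 pp4:1
Op 5: write(P0, v2, 113). refcount(pp2)=3>1 -> COPY to pp5. 6 ppages; refcounts: pp0:3 pp1:3 pp2:2 pp3:2 pp4:1 pp5:1
Op 6: write(P2, v1, 161). refcount(pp1)=3>1 -> COPY to pp6. 7 ppages; refcounts: pp0:3 pp1:2 pp2:2 pp3:2 pp4:1 pp5:1 pp6:1
Op 7: fork(P1) -> P3. 7 ppages; refcounts: pp0:4 pp1:3 pp2:3 pp3:2 pp4:2 pp5:1 pp6:1
Op 8: write(P1, v3, 109). refcount(pp4)=2>1 -> COPY to pp7. 8 ppages; refcounts: pp0:4 pp1:3 pp2:3 pp3:2 pp4:1 pp5:1 pp6:1 pp7:1
Op 9: write(P2, v3, 193). refcount(pp3)=2>1 -> COPY to pp8. 9 ppages; refcounts: pp0:4 pp1:3 pp2:3 pp3:1 pp4:1 pp5:1 pp6:1 pp7:1 pp8:1

Answer: 4 3 3 1 1 1 1 1 1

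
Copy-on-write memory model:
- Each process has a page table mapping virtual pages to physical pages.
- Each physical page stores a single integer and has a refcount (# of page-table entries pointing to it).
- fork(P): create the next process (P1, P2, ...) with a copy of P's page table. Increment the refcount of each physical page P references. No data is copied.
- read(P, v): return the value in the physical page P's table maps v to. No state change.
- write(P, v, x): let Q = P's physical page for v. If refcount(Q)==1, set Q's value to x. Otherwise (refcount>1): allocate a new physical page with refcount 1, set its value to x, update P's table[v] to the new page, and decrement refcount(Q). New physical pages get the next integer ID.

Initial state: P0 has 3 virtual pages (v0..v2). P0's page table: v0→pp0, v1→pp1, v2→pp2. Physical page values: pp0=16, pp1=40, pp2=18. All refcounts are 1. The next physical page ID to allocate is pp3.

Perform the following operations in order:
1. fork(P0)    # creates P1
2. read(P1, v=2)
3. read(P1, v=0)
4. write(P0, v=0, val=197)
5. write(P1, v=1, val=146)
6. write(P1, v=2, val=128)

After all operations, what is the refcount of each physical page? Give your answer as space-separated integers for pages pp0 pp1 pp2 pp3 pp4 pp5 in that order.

Op 1: fork(P0) -> P1. 3 ppages; refcounts: pp0:2 pp1:2 pp2:2
Op 2: read(P1, v2) -> 18. No state change.
Op 3: read(P1, v0) -> 16. No state change.
Op 4: write(P0, v0, 197). refcount(pp0)=2>1 -> COPY to pp3. 4 ppages; refcounts: pp0:1 pp1:2 pp2:2 pp3:1
Op 5: write(P1, v1, 146). refcount(pp1)=2>1 -> COPY to pp4. 5 ppages; refcounts: pp0:1 pp1:1 pp2:2 pp3:1 pp4:1
Op 6: write(P1, v2, 128). refcount(pp2)=2>1 -> COPY to pp5. 6 ppages; refcounts: pp0:1 pp1:1 pp2:1 pp3:1 pp4:1 pp5:1

Answer: 1 1 1 1 1 1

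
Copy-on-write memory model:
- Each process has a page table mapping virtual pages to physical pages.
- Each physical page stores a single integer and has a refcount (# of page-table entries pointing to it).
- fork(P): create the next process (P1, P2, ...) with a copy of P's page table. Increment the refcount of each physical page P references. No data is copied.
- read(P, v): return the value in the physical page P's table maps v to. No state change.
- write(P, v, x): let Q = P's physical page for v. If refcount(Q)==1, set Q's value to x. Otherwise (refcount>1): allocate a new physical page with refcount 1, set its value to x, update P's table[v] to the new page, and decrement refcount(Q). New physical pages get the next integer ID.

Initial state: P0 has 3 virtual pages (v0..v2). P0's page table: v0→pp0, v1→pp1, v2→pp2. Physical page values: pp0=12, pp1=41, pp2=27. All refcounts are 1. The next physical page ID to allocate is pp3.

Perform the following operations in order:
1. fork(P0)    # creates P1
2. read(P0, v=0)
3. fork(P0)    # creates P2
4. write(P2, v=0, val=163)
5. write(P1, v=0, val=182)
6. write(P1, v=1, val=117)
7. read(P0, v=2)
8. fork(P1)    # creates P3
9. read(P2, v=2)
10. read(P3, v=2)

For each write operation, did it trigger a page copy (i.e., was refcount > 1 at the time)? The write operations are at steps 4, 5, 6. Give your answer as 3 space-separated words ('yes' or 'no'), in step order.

Op 1: fork(P0) -> P1. 3 ppages; refcounts: pp0:2 pp1:2 pp2:2
Op 2: read(P0, v0) -> 12. No state change.
Op 3: fork(P0) -> P2. 3 ppages; refcounts: pp0:3 pp1:3 pp2:3
Op 4: write(P2, v0, 163). refcount(pp0)=3>1 -> COPY to pp3. 4 ppages; refcounts: pp0:2 pp1:3 pp2:3 pp3:1
Op 5: write(P1, v0, 182). refcount(pp0)=2>1 -> COPY to pp4. 5 ppages; refcounts: pp0:1 pp1:3 pp2:3 pp3:1 pp4:1
Op 6: write(P1, v1, 117). refcount(pp1)=3>1 -> COPY to pp5. 6 ppages; refcounts: pp0:1 pp1:2 pp2:3 pp3:1 pp4:1 pp5:1
Op 7: read(P0, v2) -> 27. No state change.
Op 8: fork(P1) -> P3. 6 ppages; refcounts: pp0:1 pp1:2 pp2:4 pp3:1 pp4:2 pp5:2
Op 9: read(P2, v2) -> 27. No state change.
Op 10: read(P3, v2) -> 27. No state change.

yes yes yes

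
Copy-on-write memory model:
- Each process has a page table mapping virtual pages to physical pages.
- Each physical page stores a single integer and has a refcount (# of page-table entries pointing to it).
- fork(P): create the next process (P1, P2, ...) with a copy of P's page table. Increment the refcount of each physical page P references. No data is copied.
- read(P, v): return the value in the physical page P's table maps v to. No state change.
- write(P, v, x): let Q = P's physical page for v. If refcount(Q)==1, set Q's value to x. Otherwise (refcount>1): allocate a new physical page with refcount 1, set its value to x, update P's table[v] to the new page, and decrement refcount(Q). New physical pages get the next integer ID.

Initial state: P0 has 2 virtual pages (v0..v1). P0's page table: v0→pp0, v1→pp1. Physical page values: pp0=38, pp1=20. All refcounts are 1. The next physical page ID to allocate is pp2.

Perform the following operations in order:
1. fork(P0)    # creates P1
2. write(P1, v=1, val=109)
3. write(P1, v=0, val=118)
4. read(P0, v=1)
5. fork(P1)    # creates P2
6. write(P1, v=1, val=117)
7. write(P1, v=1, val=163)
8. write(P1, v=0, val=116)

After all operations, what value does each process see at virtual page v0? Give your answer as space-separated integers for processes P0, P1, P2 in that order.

Answer: 38 116 118

Derivation:
Op 1: fork(P0) -> P1. 2 ppages; refcounts: pp0:2 pp1:2
Op 2: write(P1, v1, 109). refcount(pp1)=2>1 -> COPY to pp2. 3 ppages; refcounts: pp0:2 pp1:1 pp2:1
Op 3: write(P1, v0, 118). refcount(pp0)=2>1 -> COPY to pp3. 4 ppages; refcounts: pp0:1 pp1:1 pp2:1 pp3:1
Op 4: read(P0, v1) -> 20. No state change.
Op 5: fork(P1) -> P2. 4 ppages; refcounts: pp0:1 pp1:1 pp2:2 pp3:2
Op 6: write(P1, v1, 117). refcount(pp2)=2>1 -> COPY to pp4. 5 ppages; refcounts: pp0:1 pp1:1 pp2:1 pp3:2 pp4:1
Op 7: write(P1, v1, 163). refcount(pp4)=1 -> write in place. 5 ppages; refcounts: pp0:1 pp1:1 pp2:1 pp3:2 pp4:1
Op 8: write(P1, v0, 116). refcount(pp3)=2>1 -> COPY to pp5. 6 ppages; refcounts: pp0:1 pp1:1 pp2:1 pp3:1 pp4:1 pp5:1
P0: v0 -> pp0 = 38
P1: v0 -> pp5 = 116
P2: v0 -> pp3 = 118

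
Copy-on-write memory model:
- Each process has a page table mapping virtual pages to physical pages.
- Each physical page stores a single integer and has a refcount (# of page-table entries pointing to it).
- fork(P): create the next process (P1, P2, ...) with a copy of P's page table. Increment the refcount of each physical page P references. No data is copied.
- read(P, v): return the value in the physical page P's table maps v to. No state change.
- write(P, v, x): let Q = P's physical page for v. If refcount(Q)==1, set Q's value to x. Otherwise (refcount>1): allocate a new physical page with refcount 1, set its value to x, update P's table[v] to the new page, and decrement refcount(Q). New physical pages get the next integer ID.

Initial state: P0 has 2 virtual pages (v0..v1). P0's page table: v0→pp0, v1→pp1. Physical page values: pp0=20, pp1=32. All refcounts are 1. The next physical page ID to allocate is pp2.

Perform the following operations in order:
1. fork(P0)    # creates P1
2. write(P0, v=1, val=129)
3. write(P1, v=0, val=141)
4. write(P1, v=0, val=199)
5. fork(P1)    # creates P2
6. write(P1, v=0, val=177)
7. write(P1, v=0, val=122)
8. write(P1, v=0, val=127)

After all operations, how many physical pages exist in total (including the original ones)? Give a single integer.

Answer: 5

Derivation:
Op 1: fork(P0) -> P1. 2 ppages; refcounts: pp0:2 pp1:2
Op 2: write(P0, v1, 129). refcount(pp1)=2>1 -> COPY to pp2. 3 ppages; refcounts: pp0:2 pp1:1 pp2:1
Op 3: write(P1, v0, 141). refcount(pp0)=2>1 -> COPY to pp3. 4 ppages; refcounts: pp0:1 pp1:1 pp2:1 pp3:1
Op 4: write(P1, v0, 199). refcount(pp3)=1 -> write in place. 4 ppages; refcounts: pp0:1 pp1:1 pp2:1 pp3:1
Op 5: fork(P1) -> P2. 4 ppages; refcounts: pp0:1 pp1:2 pp2:1 pp3:2
Op 6: write(P1, v0, 177). refcount(pp3)=2>1 -> COPY to pp4. 5 ppages; refcounts: pp0:1 pp1:2 pp2:1 pp3:1 pp4:1
Op 7: write(P1, v0, 122). refcount(pp4)=1 -> write in place. 5 ppages; refcounts: pp0:1 pp1:2 pp2:1 pp3:1 pp4:1
Op 8: write(P1, v0, 127). refcount(pp4)=1 -> write in place. 5 ppages; refcounts: pp0:1 pp1:2 pp2:1 pp3:1 pp4:1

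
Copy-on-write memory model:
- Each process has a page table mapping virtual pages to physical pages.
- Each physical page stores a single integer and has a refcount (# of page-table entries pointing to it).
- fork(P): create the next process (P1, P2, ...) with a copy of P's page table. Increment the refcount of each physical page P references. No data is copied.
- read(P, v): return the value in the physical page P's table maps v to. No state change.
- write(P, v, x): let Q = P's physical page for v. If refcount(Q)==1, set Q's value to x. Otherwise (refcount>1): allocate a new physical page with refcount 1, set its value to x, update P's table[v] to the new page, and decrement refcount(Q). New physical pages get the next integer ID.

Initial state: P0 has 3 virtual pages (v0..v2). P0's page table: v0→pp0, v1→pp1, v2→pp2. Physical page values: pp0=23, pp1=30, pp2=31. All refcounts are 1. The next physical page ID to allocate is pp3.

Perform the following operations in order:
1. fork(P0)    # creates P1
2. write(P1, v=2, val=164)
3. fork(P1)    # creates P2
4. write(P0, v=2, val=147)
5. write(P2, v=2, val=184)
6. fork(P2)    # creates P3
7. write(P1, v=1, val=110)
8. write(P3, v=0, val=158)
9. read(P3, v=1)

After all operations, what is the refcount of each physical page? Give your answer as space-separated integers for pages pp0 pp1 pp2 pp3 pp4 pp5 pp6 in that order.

Answer: 3 3 1 1 2 1 1

Derivation:
Op 1: fork(P0) -> P1. 3 ppages; refcounts: pp0:2 pp1:2 pp2:2
Op 2: write(P1, v2, 164). refcount(pp2)=2>1 -> COPY to pp3. 4 ppages; refcounts: pp0:2 pp1:2 pp2:1 pp3:1
Op 3: fork(P1) -> P2. 4 ppages; refcounts: pp0:3 pp1:3 pp2:1 pp3:2
Op 4: write(P0, v2, 147). refcount(pp2)=1 -> write in place. 4 ppages; refcounts: pp0:3 pp1:3 pp2:1 pp3:2
Op 5: write(P2, v2, 184). refcount(pp3)=2>1 -> COPY to pp4. 5 ppages; refcounts: pp0:3 pp1:3 pp2:1 pp3:1 pp4:1
Op 6: fork(P2) -> P3. 5 ppages; refcounts: pp0:4 pp1:4 pp2:1 pp3:1 pp4:2
Op 7: write(P1, v1, 110). refcount(pp1)=4>1 -> COPY to pp5. 6 ppages; refcounts: pp0:4 pp1:3 pp2:1 pp3:1 pp4:2 pp5:1
Op 8: write(P3, v0, 158). refcount(pp0)=4>1 -> COPY to pp6. 7 ppages; refcounts: pp0:3 pp1:3 pp2:1 pp3:1 pp4:2 pp5:1 pp6:1
Op 9: read(P3, v1) -> 30. No state change.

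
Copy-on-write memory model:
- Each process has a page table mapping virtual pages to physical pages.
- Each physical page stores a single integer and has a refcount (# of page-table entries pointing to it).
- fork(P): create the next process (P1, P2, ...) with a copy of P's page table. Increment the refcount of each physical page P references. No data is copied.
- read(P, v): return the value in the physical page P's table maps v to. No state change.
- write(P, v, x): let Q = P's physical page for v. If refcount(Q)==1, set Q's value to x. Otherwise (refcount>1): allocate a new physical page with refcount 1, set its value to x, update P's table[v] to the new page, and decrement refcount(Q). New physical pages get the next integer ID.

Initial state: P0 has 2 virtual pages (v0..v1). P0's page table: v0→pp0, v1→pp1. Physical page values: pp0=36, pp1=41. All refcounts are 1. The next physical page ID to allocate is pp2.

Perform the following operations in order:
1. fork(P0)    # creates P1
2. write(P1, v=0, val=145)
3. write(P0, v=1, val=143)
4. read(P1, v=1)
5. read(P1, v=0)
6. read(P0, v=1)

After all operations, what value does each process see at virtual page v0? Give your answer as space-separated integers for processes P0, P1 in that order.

Answer: 36 145

Derivation:
Op 1: fork(P0) -> P1. 2 ppages; refcounts: pp0:2 pp1:2
Op 2: write(P1, v0, 145). refcount(pp0)=2>1 -> COPY to pp2. 3 ppages; refcounts: pp0:1 pp1:2 pp2:1
Op 3: write(P0, v1, 143). refcount(pp1)=2>1 -> COPY to pp3. 4 ppages; refcounts: pp0:1 pp1:1 pp2:1 pp3:1
Op 4: read(P1, v1) -> 41. No state change.
Op 5: read(P1, v0) -> 145. No state change.
Op 6: read(P0, v1) -> 143. No state change.
P0: v0 -> pp0 = 36
P1: v0 -> pp2 = 145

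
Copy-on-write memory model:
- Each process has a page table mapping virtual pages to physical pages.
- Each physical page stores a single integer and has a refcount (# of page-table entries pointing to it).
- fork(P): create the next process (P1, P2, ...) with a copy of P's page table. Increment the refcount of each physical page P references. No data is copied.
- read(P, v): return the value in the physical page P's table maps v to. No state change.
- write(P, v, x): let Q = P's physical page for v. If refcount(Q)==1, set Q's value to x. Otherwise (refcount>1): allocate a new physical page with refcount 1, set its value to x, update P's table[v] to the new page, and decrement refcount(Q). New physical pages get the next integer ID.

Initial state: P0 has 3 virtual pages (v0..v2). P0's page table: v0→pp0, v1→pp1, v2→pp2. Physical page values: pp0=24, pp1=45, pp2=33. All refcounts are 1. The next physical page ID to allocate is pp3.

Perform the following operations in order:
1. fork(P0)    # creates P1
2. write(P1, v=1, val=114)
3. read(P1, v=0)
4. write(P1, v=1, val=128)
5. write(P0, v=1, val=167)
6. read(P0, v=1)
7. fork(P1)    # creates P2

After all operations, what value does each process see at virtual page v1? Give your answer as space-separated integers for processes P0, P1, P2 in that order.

Op 1: fork(P0) -> P1. 3 ppages; refcounts: pp0:2 pp1:2 pp2:2
Op 2: write(P1, v1, 114). refcount(pp1)=2>1 -> COPY to pp3. 4 ppages; refcounts: pp0:2 pp1:1 pp2:2 pp3:1
Op 3: read(P1, v0) -> 24. No state change.
Op 4: write(P1, v1, 128). refcount(pp3)=1 -> write in place. 4 ppages; refcounts: pp0:2 pp1:1 pp2:2 pp3:1
Op 5: write(P0, v1, 167). refcount(pp1)=1 -> write in place. 4 ppages; refcounts: pp0:2 pp1:1 pp2:2 pp3:1
Op 6: read(P0, v1) -> 167. No state change.
Op 7: fork(P1) -> P2. 4 ppages; refcounts: pp0:3 pp1:1 pp2:3 pp3:2
P0: v1 -> pp1 = 167
P1: v1 -> pp3 = 128
P2: v1 -> pp3 = 128

Answer: 167 128 128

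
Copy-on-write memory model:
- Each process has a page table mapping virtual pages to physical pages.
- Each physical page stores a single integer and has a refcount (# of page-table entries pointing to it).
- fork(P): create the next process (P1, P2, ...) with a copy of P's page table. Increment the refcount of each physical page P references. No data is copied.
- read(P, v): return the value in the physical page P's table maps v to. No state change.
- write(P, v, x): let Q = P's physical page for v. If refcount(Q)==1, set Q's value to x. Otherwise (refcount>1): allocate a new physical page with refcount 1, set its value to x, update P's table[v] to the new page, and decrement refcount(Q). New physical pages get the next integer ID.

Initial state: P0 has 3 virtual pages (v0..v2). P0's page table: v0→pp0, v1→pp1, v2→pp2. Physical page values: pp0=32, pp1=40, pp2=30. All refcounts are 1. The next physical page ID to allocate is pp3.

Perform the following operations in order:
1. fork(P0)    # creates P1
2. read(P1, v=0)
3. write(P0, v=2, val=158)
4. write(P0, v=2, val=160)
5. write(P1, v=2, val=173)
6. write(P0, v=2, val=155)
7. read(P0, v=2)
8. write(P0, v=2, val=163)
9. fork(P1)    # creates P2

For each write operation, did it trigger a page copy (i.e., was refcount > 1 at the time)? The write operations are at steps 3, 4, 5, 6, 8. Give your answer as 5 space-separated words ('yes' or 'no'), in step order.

Op 1: fork(P0) -> P1. 3 ppages; refcounts: pp0:2 pp1:2 pp2:2
Op 2: read(P1, v0) -> 32. No state change.
Op 3: write(P0, v2, 158). refcount(pp2)=2>1 -> COPY to pp3. 4 ppages; refcounts: pp0:2 pp1:2 pp2:1 pp3:1
Op 4: write(P0, v2, 160). refcount(pp3)=1 -> write in place. 4 ppages; refcounts: pp0:2 pp1:2 pp2:1 pp3:1
Op 5: write(P1, v2, 173). refcount(pp2)=1 -> write in place. 4 ppages; refcounts: pp0:2 pp1:2 pp2:1 pp3:1
Op 6: write(P0, v2, 155). refcount(pp3)=1 -> write in place. 4 ppages; refcounts: pp0:2 pp1:2 pp2:1 pp3:1
Op 7: read(P0, v2) -> 155. No state change.
Op 8: write(P0, v2, 163). refcount(pp3)=1 -> write in place. 4 ppages; refcounts: pp0:2 pp1:2 pp2:1 pp3:1
Op 9: fork(P1) -> P2. 4 ppages; refcounts: pp0:3 pp1:3 pp2:2 pp3:1

yes no no no no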